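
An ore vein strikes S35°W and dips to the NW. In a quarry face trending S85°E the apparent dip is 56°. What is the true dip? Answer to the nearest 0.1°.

59.7°

The section is 60° from the strike.
tan(true dip) = tan 56° / sin 60° = 1.7119
true dip = arctan 1.7119 = 59.71°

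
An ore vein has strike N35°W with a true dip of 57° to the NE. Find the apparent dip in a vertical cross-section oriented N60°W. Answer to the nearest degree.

33°

Angle between strike (N35°W) and section (N60°W): β = 25°.
tan(apparent dip) = tan 57° · sin 25° = 0.6508
apparent dip = arctan 0.6508 = 33.06°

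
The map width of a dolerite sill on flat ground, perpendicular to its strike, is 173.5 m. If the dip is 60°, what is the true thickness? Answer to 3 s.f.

True thickness t = w · sin(dip) = 173.5 × sin 60°
t = 173.5 × 0.8660 = 150.255 m

150 m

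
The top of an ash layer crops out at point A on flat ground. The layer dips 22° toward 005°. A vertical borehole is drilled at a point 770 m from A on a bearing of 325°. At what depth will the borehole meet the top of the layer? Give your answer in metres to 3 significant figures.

The hole lies 40° from the dip direction, so the down-dip offset is 770 × cos 40° = 589.85 m.
Depth = down-dip offset × tan(dip) = 589.85 × tan 22° = 589.85 × 0.4040
Depth = 238.32 m

238 m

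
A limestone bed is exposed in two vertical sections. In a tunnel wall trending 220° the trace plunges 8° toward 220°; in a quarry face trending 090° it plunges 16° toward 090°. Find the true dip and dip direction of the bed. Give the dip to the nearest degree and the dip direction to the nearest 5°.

Each apparent-dip line lies in the plane. As unit vectors (x east, y north, z up), v₁ plunges 8°→220° and v₂ plunges 16°→090°.
Cross product v₁ × v₂ gives the pole to the plane: n ∝ (0.209, -0.309, 0.729).
True dip = arccos(n_z / |n|) = arccos(0.8901) = 27.1°.
Dip direction = azimuth of (n_x, n_y) = atan2(0.209, -0.309) = 146°.

true dip 27°, dip direction 145°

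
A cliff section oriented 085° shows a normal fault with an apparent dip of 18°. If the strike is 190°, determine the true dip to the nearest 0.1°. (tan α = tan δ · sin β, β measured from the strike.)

18.6°

β = acute angle between strike 190° and section 085° = 75°.
tan(true dip) = tan 18° / sin 75° = 0.3364
δ = arctan(0.3364) = 18.59°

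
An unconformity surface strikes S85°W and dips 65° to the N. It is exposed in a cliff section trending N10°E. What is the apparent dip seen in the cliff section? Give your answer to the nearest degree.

64°

The strike is S85°W and the section trends N10°E; the acute angle between them is β = 75°.
tan(apparent dip) = tan 65° · sin 75° = 2.0714
α = arctan(2.0714) = 64.23°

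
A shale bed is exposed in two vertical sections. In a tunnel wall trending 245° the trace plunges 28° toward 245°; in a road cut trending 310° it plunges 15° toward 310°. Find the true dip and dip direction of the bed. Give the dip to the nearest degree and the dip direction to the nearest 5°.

Each apparent-dip line lies in the plane. As unit vectors (x east, y north, z up), v₁ plunges 28°→245° and v₂ plunges 15°→310°.
n = v₁ × v₂ = (-0.388, -0.140, 0.773) (taken with n_z > 0).
tan δ = √(n_x²+n_y²)/n_z = 0.413/0.773, so δ = 28.1°.
Dip direction = azimuth of (n_x, n_y) = atan2(-0.388, -0.140) = 250°.

true dip 28°, dip direction 250°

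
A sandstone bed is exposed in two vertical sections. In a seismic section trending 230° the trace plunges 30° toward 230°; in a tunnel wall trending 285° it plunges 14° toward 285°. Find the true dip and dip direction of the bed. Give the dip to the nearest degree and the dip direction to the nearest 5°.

The two traces are lines in the plane: v₁ = (sin 230°·cos 30°, cos 230°·cos 30°, −sin 30°), v₂ = (sin 285°·cos 14°, cos 285°·cos 14°, −sin 14°).
n = v₁ × v₂ = (-0.260, -0.308, 0.688) (taken with n_z > 0).
tan δ = √(n_x²+n_y²)/n_z = 0.403/0.688, so δ = 30.4°.
Dip direction = atan2(-0.260, -0.308) = 220° (azimuth of n's horizontal projection).

true dip 30°, dip direction 220°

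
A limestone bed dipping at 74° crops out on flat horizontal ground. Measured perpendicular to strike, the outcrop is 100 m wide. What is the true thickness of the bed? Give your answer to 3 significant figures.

True thickness t = w · sin(dip) = 100 × sin 74°
t = 100 × 0.9613 = 96.126 m

96.1 m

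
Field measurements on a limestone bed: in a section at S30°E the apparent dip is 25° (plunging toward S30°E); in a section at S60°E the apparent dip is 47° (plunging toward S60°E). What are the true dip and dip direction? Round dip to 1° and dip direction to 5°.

true dip 55°, dip direction 080°

Represent each trace as a vector plunging at its apparent dip toward its trend (east-north-up frame): v₁ = (0.453, -0.785, -0.423), v₂ = (0.591, -0.341, -0.731).
The plane normal is n = v₁ × v₂ ∝ (0.430, 0.082, 0.309).
Dip δ = arctan(|n_h|/n_z) = arctan(0.438/0.309) = 54.8°.
The horizontal component of n points toward azimuth atan2(n_x, n_y) = 79°, the dip direction.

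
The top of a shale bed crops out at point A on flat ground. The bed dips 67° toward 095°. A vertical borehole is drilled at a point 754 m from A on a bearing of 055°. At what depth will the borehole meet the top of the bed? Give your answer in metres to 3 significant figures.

The hole lies 40° from the dip direction, so the down-dip offset is 754 × cos 40° = 577.60 m.
Depth = down-dip offset × tan(dip) = 577.60 × tan 67° = 577.60 × 2.3559
Depth = 1360.73 m

1360 m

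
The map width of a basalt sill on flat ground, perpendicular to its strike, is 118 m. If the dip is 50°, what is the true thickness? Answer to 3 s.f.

True thickness t = w · sin(dip) = 118 × sin 50°
t = 118 × 0.7660 = 90.393 m

90.4 m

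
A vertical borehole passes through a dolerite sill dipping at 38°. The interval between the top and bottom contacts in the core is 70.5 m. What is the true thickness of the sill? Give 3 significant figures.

True thickness t = h · cos(dip) = 70.5 × cos 38°
t = 70.5 × 0.7880 = 55.555 m

55.6 m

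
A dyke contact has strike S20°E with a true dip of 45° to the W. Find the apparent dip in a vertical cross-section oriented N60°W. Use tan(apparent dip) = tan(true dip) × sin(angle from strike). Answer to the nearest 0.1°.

Angle between strike (S20°E) and section (N60°W): β = 40°.
tan(apparent dip) = tan 45° · sin 40° = 0.6428
α = arctan(0.6428) = 32.73°

32.7°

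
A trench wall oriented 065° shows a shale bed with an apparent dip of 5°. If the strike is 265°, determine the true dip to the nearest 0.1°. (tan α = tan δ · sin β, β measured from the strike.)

The section is 20° from the strike.
tan(true dip) = tan 5° / sin 20° = 0.2558
true dip = arctan 0.2558 = 14.35°

14.3°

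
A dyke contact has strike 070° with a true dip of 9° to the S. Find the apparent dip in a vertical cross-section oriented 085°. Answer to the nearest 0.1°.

Angle between strike (070°) and section (085°): β = 15°.
tan(apparent dip) = tan 9° · sin 15° = 0.0410
apparent dip = arctan 0.0410 = 2.35°

2.3°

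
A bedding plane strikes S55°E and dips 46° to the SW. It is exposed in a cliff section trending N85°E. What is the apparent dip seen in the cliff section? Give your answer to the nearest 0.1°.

33.6°

The section lies 40° from the strike.
tan(apparent dip) = tan 46° · sin 40° = 0.6656
apparent dip = arctan 0.6656 = 33.65°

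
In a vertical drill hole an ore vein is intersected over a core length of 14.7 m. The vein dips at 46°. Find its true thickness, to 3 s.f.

True thickness t = h · cos(dip) = 14.7 × cos 46°
t = 14.7 × 0.6947 = 10.211 m

10.2 m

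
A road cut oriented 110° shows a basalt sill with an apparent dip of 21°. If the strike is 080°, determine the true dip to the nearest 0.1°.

β = acute angle between strike 080° and section 110° = 30°.
tan δ = tan α / sin β = tan 21° / sin 30° = 0.3839 / 0.5000 = 0.7677
δ = arctan(0.7677) = 37.51°

37.5°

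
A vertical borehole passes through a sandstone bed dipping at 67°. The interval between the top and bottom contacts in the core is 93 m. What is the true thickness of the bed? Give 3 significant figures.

36.3 m

True thickness t = h · cos(dip) = 93 × cos 67°
t = 93 × 0.3907 = 36.338 m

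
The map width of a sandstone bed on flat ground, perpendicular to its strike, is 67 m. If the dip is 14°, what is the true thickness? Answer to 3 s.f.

True thickness t = w · sin(dip) = 67 × sin 14°
t = 67 × 0.2419 = 16.209 m

16.2 m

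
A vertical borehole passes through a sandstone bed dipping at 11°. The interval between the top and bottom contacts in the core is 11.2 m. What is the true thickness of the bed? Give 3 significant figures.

11.0 m

True thickness t = h · cos(dip) = 11.2 × cos 11°
t = 11.2 × 0.9816 = 10.994 m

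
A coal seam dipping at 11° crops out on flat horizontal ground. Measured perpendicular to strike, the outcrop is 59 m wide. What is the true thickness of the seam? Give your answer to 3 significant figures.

11.3 m

True thickness t = w · sin(dip) = 59 × sin 11°
t = 59 × 0.1908 = 11.258 m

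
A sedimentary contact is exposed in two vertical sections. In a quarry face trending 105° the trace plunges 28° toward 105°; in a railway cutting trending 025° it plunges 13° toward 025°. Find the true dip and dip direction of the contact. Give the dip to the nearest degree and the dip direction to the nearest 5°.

The two traces are lines in the plane: v₁ = (sin 105°·cos 28°, cos 105°·cos 28°, −sin 28°), v₂ = (sin 25°·cos 13°, cos 25°·cos 13°, −sin 13°).
n = v₁ × v₂ = (0.466, -0.001, 0.847) (taken with n_z > 0).
Dip δ = arctan(|n_h|/n_z) = arctan(0.466/0.847) = 28.8°.
The horizontal component of n points toward azimuth atan2(n_x, n_y) = 90°, the dip direction.

true dip 29°, dip direction 090°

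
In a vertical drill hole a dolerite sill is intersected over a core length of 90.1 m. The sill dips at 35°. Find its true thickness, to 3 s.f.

True thickness t = h · cos(dip) = 90.1 × cos 35°
t = 90.1 × 0.8192 = 73.806 m

73.8 m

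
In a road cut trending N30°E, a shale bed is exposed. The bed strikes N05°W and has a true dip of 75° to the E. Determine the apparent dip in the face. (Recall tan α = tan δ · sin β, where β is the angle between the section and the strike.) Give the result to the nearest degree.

65°

The section lies 35° from the strike.
tan α = tan 75° × sin 35° = 3.7321 × 0.5736 = 2.1406
apparent dip = arctan 2.1406 = 64.96°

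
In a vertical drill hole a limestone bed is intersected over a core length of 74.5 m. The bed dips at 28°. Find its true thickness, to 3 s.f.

True thickness t = h · cos(dip) = 74.5 × cos 28°
t = 74.5 × 0.8829 = 65.780 m

65.8 m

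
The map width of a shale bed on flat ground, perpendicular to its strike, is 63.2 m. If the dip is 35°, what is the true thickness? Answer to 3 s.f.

True thickness t = w · sin(dip) = 63.2 × sin 35°
t = 63.2 × 0.5736 = 36.250 m

36.3 m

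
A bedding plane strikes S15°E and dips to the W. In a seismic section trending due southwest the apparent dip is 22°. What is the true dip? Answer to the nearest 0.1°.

β = acute angle between strike S15°E and section due southwest = 60°.
tan δ = tan α / sin β = tan 22° / sin 60° = 0.4040 / 0.8660 = 0.4665
δ = arctan(0.4665) = 25.01°

25.0°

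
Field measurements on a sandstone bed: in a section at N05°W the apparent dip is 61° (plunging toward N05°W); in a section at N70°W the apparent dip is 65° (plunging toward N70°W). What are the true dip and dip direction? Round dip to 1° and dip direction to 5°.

Each apparent-dip line lies in the plane. As unit vectors (x east, y north, z up), v₁ plunges 61°→N05°W and v₂ plunges 65°→N70°W.
Cross product v₁ × v₂ gives the pole to the plane: n ∝ (-0.311, 0.309, 0.186).
True dip = arccos(n_z / |n|) = arccos(0.3898) = 67.1°.
Dip direction = atan2(-0.311, 0.309) = 315° (azimuth of n's horizontal projection).

true dip 67°, dip direction 315°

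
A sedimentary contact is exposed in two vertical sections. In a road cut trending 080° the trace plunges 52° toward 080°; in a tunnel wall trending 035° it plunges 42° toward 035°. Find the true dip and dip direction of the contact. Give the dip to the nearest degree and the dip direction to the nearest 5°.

true dip 52°, dip direction 080°

Represent each trace as a vector plunging at its apparent dip toward its trend (east-north-up frame): v₁ = (0.606, 0.107, -0.788), v₂ = (0.426, 0.609, -0.669).
The plane normal is n = v₁ × v₂ ∝ (0.408, 0.070, 0.324).
True dip = arccos(n_z / |n|) = arccos(0.6157) = 52.0°.
The horizontal component of n points toward azimuth atan2(n_x, n_y) = 80°, the dip direction.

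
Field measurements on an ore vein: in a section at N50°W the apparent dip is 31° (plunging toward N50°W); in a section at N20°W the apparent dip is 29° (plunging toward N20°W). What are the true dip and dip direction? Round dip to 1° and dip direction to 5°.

true dip 31°, dip direction 315°

Each apparent-dip line lies in the plane. As unit vectors (x east, y north, z up), v₁ plunges 31°→N50°W and v₂ plunges 29°→N20°W.
n = v₁ × v₂ = (-0.156, 0.164, 0.375) (taken with n_z > 0).
Dip δ = arctan(|n_h|/n_z) = arctan(0.227/0.375) = 31.2°.
Dip direction = azimuth of (n_x, n_y) = atan2(-0.156, 0.164) = 316°.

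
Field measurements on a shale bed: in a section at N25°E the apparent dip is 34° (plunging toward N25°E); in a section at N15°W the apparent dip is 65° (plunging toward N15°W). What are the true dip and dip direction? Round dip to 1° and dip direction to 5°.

true dip 69°, dip direction 310°

The two traces are lines in the plane: v₁ = (sin 25°·cos 34°, cos 25°·cos 34°, −sin 34°), v₂ = (sin 345°·cos 65°, cos 345°·cos 65°, −sin 65°).
n = v₁ × v₂ = (-0.453, 0.379, 0.225) (taken with n_z > 0).
True dip = arccos(n_z / |n|) = arccos(0.3565) = 69.1°.
Dip direction = azimuth of (n_x, n_y) = atan2(-0.453, 0.379) = 310°.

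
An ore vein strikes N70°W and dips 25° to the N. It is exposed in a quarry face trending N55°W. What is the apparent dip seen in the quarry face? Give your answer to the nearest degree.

7°

The section lies 15° from the strike.
tan(apparent dip) = tan 25° · sin 15° = 0.1207
apparent dip = arctan 0.1207 = 6.88°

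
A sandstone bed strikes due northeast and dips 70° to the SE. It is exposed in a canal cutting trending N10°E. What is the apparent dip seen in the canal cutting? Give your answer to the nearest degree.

58°

The strike is due northeast and the section trends N10°E; the acute angle between them is β = 35°.
tan α = tan 70° × sin 35° = 2.7475 × 0.5736 = 1.5759
apparent dip = arctan 1.5759 = 57.60°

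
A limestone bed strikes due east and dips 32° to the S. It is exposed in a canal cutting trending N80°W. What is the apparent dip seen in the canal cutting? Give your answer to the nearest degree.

Angle between strike (due east) and section (N80°W): β = 10°.
tan(apparent dip) = tan 32° · sin 10° = 0.1085
α = arctan(0.1085) = 6.19°

6°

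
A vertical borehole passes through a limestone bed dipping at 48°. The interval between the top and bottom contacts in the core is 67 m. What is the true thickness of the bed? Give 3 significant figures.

44.8 m

True thickness t = h · cos(dip) = 67 × cos 48°
t = 67 × 0.6691 = 44.832 m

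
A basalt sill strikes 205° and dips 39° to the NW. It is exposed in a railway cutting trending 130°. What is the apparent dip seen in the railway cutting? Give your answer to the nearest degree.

Angle between strike (205°) and section (130°): β = 75°.
tan α = tan 39° × sin 75° = 0.8098 × 0.9659 = 0.7822
α = arctan(0.7822) = 38.03°

38°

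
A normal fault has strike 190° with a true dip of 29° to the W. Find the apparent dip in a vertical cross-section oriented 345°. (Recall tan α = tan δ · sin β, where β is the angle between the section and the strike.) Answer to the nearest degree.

Angle between strike (190°) and section (345°): β = 25°.
tan α = tan 29° × sin 25° = 0.5543 × 0.4226 = 0.2343
α = arctan(0.2343) = 13.18°

13°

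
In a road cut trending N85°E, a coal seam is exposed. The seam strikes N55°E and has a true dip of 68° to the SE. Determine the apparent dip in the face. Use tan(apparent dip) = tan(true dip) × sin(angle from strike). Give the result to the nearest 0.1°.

Angle between strike (N55°E) and section (N85°E): β = 30°.
tan(apparent dip) = tan 68° · sin 30° = 1.2375
apparent dip = arctan 1.2375 = 51.06°

51.1°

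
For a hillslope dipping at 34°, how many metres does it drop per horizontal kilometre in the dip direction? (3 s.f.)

drop per km = 1000 × tan 34° = 1000 × 0.6745

675 m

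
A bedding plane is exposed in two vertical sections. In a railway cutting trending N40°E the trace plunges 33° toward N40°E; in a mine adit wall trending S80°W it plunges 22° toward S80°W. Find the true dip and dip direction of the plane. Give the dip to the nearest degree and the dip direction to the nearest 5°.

The two traces are lines in the plane: v₁ = (sin 40°·cos 33°, cos 40°·cos 33°, −sin 33°), v₂ = (sin 260°·cos 22°, cos 260°·cos 22°, −sin 22°).
n = v₁ × v₂ = (-0.328, 0.699, 0.500) (taken with n_z > 0).
True dip = arccos(n_z / |n|) = arccos(0.5432) = 57.1°.
Dip direction = atan2(-0.328, 0.699) = 335° (azimuth of n's horizontal projection).

true dip 57°, dip direction 335°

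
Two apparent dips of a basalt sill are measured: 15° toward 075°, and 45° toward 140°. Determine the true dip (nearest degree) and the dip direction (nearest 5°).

true dip 45°, dip direction 150°

Each apparent-dip line lies in the plane. As unit vectors (x east, y north, z up), v₁ plunges 15°→075° and v₂ plunges 45°→140°.
Cross product v₁ × v₂ gives the pole to the plane: n ∝ (0.317, -0.542, 0.619).
Dip δ = arctan(|n_h|/n_z) = arctan(0.628/0.619) = 45.4°.
Dip direction = azimuth of (n_x, n_y) = atan2(0.317, -0.542) = 150°.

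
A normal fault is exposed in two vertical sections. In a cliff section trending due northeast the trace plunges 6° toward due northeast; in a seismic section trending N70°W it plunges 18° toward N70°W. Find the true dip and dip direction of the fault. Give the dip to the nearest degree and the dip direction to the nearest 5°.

true dip 23°, dip direction 330°

Each apparent-dip line lies in the plane. As unit vectors (x east, y north, z up), v₁ plunges 6°→due northeast and v₂ plunges 18°→N70°W.
n = v₁ × v₂ = (-0.183, 0.311, 0.857) (taken with n_z > 0).
True dip = arccos(n_z / |n|) = arccos(0.9217) = 22.8°.
The horizontal component of n points toward azimuth atan2(n_x, n_y) = 329°, the dip direction.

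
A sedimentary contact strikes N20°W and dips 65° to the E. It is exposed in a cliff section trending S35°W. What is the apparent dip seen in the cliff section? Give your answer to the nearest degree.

The section lies 55° from the strike.
tan(apparent dip) = tan 65° · sin 55° = 1.7567
α = arctan(1.7567) = 60.35°

60°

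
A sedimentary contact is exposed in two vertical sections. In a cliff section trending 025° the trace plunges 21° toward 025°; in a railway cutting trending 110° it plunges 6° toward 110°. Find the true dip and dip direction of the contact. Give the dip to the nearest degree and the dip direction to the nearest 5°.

The two traces are lines in the plane: v₁ = (sin 25°·cos 21°, cos 25°·cos 21°, −sin 21°), v₂ = (sin 110°·cos 6°, cos 110°·cos 6°, −sin 6°).
The plane normal is n = v₁ × v₂ ∝ (0.210, 0.294, 0.925).
Dip δ = arctan(|n_h|/n_z) = arctan(0.361/0.925) = 21.3°.
The horizontal component of n points toward azimuth atan2(n_x, n_y) = 36°, the dip direction.

true dip 21°, dip direction 035°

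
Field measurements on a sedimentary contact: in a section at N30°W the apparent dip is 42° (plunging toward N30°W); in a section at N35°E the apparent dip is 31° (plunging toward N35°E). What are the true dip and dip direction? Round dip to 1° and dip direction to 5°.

true dip 43°, dip direction 345°

Represent each trace as a vector plunging at its apparent dip toward its trend (east-north-up frame): v₁ = (-0.372, 0.644, -0.669), v₂ = (0.492, 0.702, -0.515).
The plane normal is n = v₁ × v₂ ∝ (-0.138, 0.520, 0.577).
True dip = arccos(n_z / |n|) = arccos(0.7313) = 43.0°.
Dip direction = atan2(-0.138, 0.520) = 345° (azimuth of n's horizontal projection).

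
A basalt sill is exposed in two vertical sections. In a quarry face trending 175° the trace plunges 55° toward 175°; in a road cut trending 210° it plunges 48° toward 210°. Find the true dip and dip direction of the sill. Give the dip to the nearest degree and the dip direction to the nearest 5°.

true dip 55°, dip direction 170°

The two traces are lines in the plane: v₁ = (sin 175°·cos 55°, cos 175°·cos 55°, −sin 55°), v₂ = (sin 210°·cos 48°, cos 210°·cos 48°, −sin 48°).
n = v₁ × v₂ = (0.050, -0.311, 0.220) (taken with n_z > 0).
Dip δ = arctan(|n_h|/n_z) = arctan(0.315/0.220) = 55.1°.
Dip direction = atan2(0.050, -0.311) = 171° (azimuth of n's horizontal projection).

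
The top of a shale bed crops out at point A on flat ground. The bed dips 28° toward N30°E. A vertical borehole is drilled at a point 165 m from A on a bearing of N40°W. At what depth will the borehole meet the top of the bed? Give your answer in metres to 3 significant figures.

The hole lies 70° from the dip direction, so the down-dip offset is 165 × cos 70° = 56.43 m.
Depth = down-dip offset × tan(dip) = 56.43 × tan 28° = 56.43 × 0.5317
Depth = 30.01 m

30.0 m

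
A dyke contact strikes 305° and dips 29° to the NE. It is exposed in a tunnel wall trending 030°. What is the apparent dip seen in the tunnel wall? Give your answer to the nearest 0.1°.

28.9°

The strike is 305° and the section trends 030°; the acute angle between them is β = 85°.
tan(apparent dip) = tan 29° · sin 85° = 0.5522
α = arctan(0.5522) = 28.91°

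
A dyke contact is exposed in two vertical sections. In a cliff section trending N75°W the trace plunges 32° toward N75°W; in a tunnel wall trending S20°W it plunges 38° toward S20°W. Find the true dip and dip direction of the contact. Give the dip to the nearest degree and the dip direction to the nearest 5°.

true dip 44°, dip direction 235°

Represent each trace as a vector plunging at its apparent dip toward its trend (east-north-up frame): v₁ = (-0.819, 0.219, -0.530), v₂ = (-0.270, -0.740, -0.616).
Cross product v₁ × v₂ gives the pole to the plane: n ∝ (-0.528, -0.361, 0.666).
tan δ = √(n_x²+n_y²)/n_z = 0.640/0.666, so δ = 43.8°.
Dip direction = atan2(-0.528, -0.361) = 236° (azimuth of n's horizontal projection).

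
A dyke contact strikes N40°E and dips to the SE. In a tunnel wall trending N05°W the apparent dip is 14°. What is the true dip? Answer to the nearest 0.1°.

19.4°

β = acute angle between strike N40°E and section N05°W = 45°.
tan δ = tan α / sin β = tan 14° / sin 45° = 0.2493 / 0.7071 = 0.3526
true dip = arctan 0.3526 = 19.42°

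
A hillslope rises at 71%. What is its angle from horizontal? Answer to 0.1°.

tan θ = 71/100 = 0.7100
θ = arctan(0.7100) = 35.37°

35.4°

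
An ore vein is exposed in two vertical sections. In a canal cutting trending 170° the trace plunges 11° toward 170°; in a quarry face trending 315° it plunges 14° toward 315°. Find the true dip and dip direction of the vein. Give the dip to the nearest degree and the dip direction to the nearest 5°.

Represent each trace as a vector plunging at its apparent dip toward its trend (east-north-up frame): v₁ = (0.170, -0.967, -0.191), v₂ = (-0.686, 0.686, -0.242).
The plane normal is n = v₁ × v₂ ∝ (-0.365, -0.172, 0.546).
True dip = arccos(n_z / |n|) = arccos(0.8045) = 36.4°.
The horizontal component of n points toward azimuth atan2(n_x, n_y) = 245°, the dip direction.

true dip 36°, dip direction 245°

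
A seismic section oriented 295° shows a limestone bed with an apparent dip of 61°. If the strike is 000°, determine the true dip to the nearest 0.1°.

β = acute angle between strike 000° and section 295° = 65°.
tan(true dip) = tan 61° / sin 65° = 1.9905
true dip = arctan 1.9905 = 63.33°

63.3°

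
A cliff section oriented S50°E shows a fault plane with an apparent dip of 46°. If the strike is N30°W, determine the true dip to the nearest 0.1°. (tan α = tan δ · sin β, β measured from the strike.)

The section is 20° from the strike.
tan(true dip) = tan 46° / sin 20° = 3.0277
δ = arctan(3.0277) = 71.72°

71.7°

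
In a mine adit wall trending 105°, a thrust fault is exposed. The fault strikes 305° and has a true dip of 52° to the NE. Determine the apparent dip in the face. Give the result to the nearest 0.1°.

The section lies 20° from the strike.
tan α = tan 52° × sin 20° = 1.2799 × 0.3420 = 0.4378
α = arctan(0.4378) = 23.64°

23.6°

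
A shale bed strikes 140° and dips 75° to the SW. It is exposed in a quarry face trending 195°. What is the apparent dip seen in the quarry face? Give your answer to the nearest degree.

The section lies 55° from the strike.
tan(apparent dip) = tan 75° · sin 55° = 3.0571
α = arctan(3.0571) = 71.89°

72°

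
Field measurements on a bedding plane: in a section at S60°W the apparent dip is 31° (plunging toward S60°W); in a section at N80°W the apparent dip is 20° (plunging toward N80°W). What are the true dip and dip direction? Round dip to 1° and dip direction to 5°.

Represent each trace as a vector plunging at its apparent dip toward its trend (east-north-up frame): v₁ = (-0.742, -0.429, -0.515), v₂ = (-0.925, 0.163, -0.342).
The plane normal is n = v₁ × v₂ ∝ (-0.231, -0.223, 0.518).
Dip δ = arctan(|n_h|/n_z) = arctan(0.321/0.518) = 31.8°.
Dip direction = azimuth of (n_x, n_y) = atan2(-0.231, -0.223) = 226°.

true dip 32°, dip direction 225°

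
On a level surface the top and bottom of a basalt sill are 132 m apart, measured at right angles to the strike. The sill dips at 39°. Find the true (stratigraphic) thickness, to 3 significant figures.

True thickness t = w · sin(dip) = 132 × sin 39°
t = 132 × 0.6293 = 83.070 m

83.1 m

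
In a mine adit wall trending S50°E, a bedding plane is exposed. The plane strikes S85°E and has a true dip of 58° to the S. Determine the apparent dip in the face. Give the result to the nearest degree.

The section lies 35° from the strike.
tan α = tan 58° × sin 35° = 1.6003 × 0.5736 = 0.9179
apparent dip = arctan 0.9179 = 42.55°

43°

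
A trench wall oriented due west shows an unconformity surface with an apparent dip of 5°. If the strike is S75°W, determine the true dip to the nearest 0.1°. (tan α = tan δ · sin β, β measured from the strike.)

18.7°

β = acute angle between strike S75°W and section due west = 15°.
tan(true dip) = tan 5° / sin 15° = 0.3380
true dip = arctan 0.3380 = 18.68°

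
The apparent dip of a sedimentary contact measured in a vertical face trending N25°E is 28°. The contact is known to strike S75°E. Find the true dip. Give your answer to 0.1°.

28.4°

β = acute angle between strike S75°E and section N25°E = 80°.
tan(true dip) = tan 28° / sin 80° = 0.5399
true dip = arctan 0.5399 = 28.37°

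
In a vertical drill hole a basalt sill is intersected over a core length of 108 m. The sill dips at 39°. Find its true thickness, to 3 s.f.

83.9 m

True thickness t = h · cos(dip) = 108 × cos 39°
t = 108 × 0.7771 = 83.932 m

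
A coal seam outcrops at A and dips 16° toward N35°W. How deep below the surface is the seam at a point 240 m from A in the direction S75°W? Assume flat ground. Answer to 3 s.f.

The hole lies 70° from the dip direction, so the down-dip offset is 240 × cos 70° = 82.08 m.
Depth = down-dip offset × tan(dip) = 82.08 × tan 16° = 82.08 × 0.2867
Depth = 23.54 m

23.5 m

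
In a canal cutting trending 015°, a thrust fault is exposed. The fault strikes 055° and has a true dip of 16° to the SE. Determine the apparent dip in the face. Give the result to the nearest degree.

10°

The strike is 055° and the section trends 015°; the acute angle between them is β = 40°.
tan(apparent dip) = tan 16° · sin 40° = 0.1843
apparent dip = arctan 0.1843 = 10.44°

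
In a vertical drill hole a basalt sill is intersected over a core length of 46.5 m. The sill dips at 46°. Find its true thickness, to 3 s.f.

32.3 m

True thickness t = h · cos(dip) = 46.5 × cos 46°
t = 46.5 × 0.6947 = 32.302 m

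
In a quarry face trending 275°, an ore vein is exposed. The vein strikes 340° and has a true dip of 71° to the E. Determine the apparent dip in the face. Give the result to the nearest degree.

69°

The section lies 65° from the strike.
tan(apparent dip) = tan 71° · sin 65° = 2.6321
apparent dip = arctan 2.6321 = 69.20°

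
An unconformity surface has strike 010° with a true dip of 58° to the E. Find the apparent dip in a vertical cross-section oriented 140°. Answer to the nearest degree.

The section lies 50° from the strike.
tan(apparent dip) = tan 58° · sin 50° = 1.2259
apparent dip = arctan 1.2259 = 50.80°

51°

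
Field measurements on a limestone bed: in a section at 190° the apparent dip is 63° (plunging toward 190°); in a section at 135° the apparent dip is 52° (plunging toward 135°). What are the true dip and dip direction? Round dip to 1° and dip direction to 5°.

true dip 63°, dip direction 185°

The two traces are lines in the plane: v₁ = (sin 190°·cos 63°, cos 190°·cos 63°, −sin 63°), v₂ = (sin 135°·cos 52°, cos 135°·cos 52°, −sin 52°).
The plane normal is n = v₁ × v₂ ∝ (-0.036, -0.450, 0.229).
tan δ = √(n_x²+n_y²)/n_z = 0.451/0.229, so δ = 63.1°.
The horizontal component of n points toward azimuth atan2(n_x, n_y) = 185°, the dip direction.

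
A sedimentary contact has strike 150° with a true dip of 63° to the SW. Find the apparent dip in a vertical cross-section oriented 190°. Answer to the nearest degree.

52°

The section lies 40° from the strike.
tan α = tan 63° × sin 40° = 1.9626 × 0.6428 = 1.2615
α = arctan(1.2615) = 51.60°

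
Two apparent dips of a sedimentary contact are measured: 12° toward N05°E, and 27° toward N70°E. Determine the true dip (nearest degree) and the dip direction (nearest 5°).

true dip 27°, dip direction 070°

The two traces are lines in the plane: v₁ = (sin 5°·cos 12°, cos 5°·cos 12°, −sin 12°), v₂ = (sin 70°·cos 27°, cos 70°·cos 27°, −sin 27°).
Cross product v₁ × v₂ gives the pole to the plane: n ∝ (0.379, 0.135, 0.790).
Dip δ = arctan(|n_h|/n_z) = arctan(0.402/0.790) = 27.0°.
Dip direction = azimuth of (n_x, n_y) = atan2(0.379, 0.135) = 70°.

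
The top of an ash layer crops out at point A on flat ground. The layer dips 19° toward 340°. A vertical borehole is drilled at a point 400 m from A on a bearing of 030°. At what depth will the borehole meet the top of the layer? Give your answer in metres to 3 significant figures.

88.5 m

The hole lies 50° from the dip direction, so the down-dip offset is 400 × cos 50° = 257.12 m.
Depth = down-dip offset × tan(dip) = 257.12 × tan 19° = 257.12 × 0.3443
Depth = 88.53 m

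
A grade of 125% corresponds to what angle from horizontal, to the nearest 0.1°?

51.3°

tan θ = 125/100 = 1.2500
θ = arctan(1.2500) = 51.34°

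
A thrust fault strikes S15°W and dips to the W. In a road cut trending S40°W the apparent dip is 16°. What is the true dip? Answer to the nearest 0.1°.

34.2°

The section is 25° from the strike.
tan(true dip) = tan 16° / sin 25° = 0.6785
δ = arctan(0.6785) = 34.16°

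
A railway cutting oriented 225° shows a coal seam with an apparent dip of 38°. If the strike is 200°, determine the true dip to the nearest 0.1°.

The section is 25° from the strike.
tan δ = tan α / sin β = tan 38° / sin 25° = 0.7813 / 0.4226 = 1.8487
true dip = arctan 1.8487 = 61.59°

61.6°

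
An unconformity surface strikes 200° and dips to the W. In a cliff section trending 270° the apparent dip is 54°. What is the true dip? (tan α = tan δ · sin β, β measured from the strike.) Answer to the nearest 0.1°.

55.7°

The section is 70° from the strike.
tan δ = tan α / sin β = tan 54° / sin 70° = 1.3764 / 0.9397 = 1.4647
true dip = arctan 1.4647 = 55.68°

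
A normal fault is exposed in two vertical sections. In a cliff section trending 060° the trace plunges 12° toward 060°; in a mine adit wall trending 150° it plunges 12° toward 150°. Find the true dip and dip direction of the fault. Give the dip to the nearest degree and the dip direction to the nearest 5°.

The two traces are lines in the plane: v₁ = (sin 60°·cos 12°, cos 60°·cos 12°, −sin 12°), v₂ = (sin 150°·cos 12°, cos 150°·cos 12°, −sin 12°).
n = v₁ × v₂ = (0.278, -0.074, 0.957) (taken with n_z > 0).
True dip = arccos(n_z / |n|) = arccos(0.9577) = 16.7°.
The horizontal component of n points toward azimuth atan2(n_x, n_y) = 105°, the dip direction.

true dip 17°, dip direction 105°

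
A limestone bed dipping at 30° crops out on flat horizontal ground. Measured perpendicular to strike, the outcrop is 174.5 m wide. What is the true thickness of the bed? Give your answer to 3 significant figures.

True thickness t = w · sin(dip) = 174.5 × sin 30°
t = 174.5 × 0.5000 = 87.250 m

87.2 m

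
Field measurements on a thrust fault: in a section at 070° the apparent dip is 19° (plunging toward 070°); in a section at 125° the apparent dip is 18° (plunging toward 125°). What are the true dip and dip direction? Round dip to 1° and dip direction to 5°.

true dip 21°, dip direction 095°

Represent each trace as a vector plunging at its apparent dip toward its trend (east-north-up frame): v₁ = (0.888, 0.323, -0.326), v₂ = (0.779, -0.546, -0.309).
n = v₁ × v₂ = (0.278, -0.021, 0.737) (taken with n_z > 0).
Dip δ = arctan(|n_h|/n_z) = arctan(0.278/0.737) = 20.7°.
The horizontal component of n points toward azimuth atan2(n_x, n_y) = 94°, the dip direction.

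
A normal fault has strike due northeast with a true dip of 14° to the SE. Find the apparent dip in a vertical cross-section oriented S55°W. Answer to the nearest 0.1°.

2.5°

The section lies 10° from the strike.
tan α = tan 14° × sin 10° = 0.2493 × 0.1736 = 0.0433
apparent dip = arctan 0.0433 = 2.48°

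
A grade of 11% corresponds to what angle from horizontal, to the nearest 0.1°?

6.3°

tan θ = 11/100 = 0.1100
θ = arctan(0.1100) = 6.28°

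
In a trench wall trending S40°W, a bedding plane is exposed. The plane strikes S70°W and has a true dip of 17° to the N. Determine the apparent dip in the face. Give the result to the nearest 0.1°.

8.7°

Angle between strike (S70°W) and section (S40°W): β = 30°.
tan α = tan 17° × sin 30° = 0.3057 × 0.5000 = 0.1529
apparent dip = arctan 0.1529 = 8.69°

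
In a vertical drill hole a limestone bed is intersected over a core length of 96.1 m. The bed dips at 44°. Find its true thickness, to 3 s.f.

69.1 m

True thickness t = h · cos(dip) = 96.1 × cos 44°
t = 96.1 × 0.7193 = 69.129 m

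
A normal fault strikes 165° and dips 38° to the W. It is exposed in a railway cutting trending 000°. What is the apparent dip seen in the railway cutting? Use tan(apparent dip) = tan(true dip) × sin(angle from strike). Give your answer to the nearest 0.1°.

The strike is 165° and the section trends 000°; the acute angle between them is β = 15°.
tan α = tan 38° × sin 15° = 0.7813 × 0.2588 = 0.2022
apparent dip = arctan 0.2022 = 11.43°

11.4°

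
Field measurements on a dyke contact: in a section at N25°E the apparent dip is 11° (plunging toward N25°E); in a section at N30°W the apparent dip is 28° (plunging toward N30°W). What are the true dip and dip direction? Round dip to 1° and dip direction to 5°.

Represent each trace as a vector plunging at its apparent dip toward its trend (east-north-up frame): v₁ = (0.415, 0.890, -0.191), v₂ = (-0.441, 0.765, -0.469).
The plane normal is n = v₁ × v₂ ∝ (-0.272, 0.279, 0.710).
True dip = arccos(n_z / |n|) = arccos(0.8767) = 28.7°.
Dip direction = atan2(-0.272, 0.279) = 316° (azimuth of n's horizontal projection).

true dip 29°, dip direction 315°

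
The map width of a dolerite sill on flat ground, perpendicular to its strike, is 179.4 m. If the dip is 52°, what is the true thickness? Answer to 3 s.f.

True thickness t = w · sin(dip) = 179.4 × sin 52°
t = 179.4 × 0.7880 = 141.369 m

141 m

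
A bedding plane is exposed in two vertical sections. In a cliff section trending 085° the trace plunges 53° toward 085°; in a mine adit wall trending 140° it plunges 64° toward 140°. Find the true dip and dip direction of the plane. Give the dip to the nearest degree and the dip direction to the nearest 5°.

true dip 64°, dip direction 135°

The two traces are lines in the plane: v₁ = (sin 85°·cos 53°, cos 85°·cos 53°, −sin 53°), v₂ = (sin 140°·cos 64°, cos 140°·cos 64°, −sin 64°).
n = v₁ × v₂ = (0.315, -0.314, 0.216) (taken with n_z > 0).
True dip = arccos(n_z / |n|) = arccos(0.4369) = 64.1°.
Dip direction = atan2(0.315, -0.314) = 135° (azimuth of n's horizontal projection).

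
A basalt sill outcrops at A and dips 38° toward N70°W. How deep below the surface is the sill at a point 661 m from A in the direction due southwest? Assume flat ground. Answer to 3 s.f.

The hole lies 65° from the dip direction, so the down-dip offset is 661 × cos 65° = 279.35 m.
Depth = down-dip offset × tan(dip) = 279.35 × tan 38° = 279.35 × 0.7813
Depth = 218.25 m

218 m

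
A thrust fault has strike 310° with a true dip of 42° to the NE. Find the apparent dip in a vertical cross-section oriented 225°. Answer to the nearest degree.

42°

Angle between strike (310°) and section (225°): β = 85°.
tan α = tan 42° × sin 85° = 0.9004 × 0.9962 = 0.8970
apparent dip = arctan 0.8970 = 41.89°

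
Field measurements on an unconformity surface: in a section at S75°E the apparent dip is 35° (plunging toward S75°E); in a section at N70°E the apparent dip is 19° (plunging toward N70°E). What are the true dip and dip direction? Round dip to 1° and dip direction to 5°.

Each apparent-dip line lies in the plane. As unit vectors (x east, y north, z up), v₁ plunges 35°→S75°E and v₂ plunges 19°→N70°E.
The plane normal is n = v₁ × v₂ ∝ (0.255, -0.252, 0.444).
Dip δ = arctan(|n_h|/n_z) = arctan(0.358/0.444) = 38.9°.
Dip direction = azimuth of (n_x, n_y) = atan2(0.255, -0.252) = 135°.

true dip 39°, dip direction 135°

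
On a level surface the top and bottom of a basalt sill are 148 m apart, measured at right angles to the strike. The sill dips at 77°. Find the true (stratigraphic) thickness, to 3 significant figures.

True thickness t = w · sin(dip) = 148 × sin 77°
t = 148 × 0.9744 = 144.207 m

144 m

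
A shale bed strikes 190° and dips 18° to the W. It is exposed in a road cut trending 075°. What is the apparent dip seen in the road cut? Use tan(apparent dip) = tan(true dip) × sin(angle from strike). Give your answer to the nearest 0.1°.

Angle between strike (190°) and section (075°): β = 65°.
tan α = tan 18° × sin 65° = 0.3249 × 0.9063 = 0.2945
α = arctan(0.2945) = 16.41°

16.4°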